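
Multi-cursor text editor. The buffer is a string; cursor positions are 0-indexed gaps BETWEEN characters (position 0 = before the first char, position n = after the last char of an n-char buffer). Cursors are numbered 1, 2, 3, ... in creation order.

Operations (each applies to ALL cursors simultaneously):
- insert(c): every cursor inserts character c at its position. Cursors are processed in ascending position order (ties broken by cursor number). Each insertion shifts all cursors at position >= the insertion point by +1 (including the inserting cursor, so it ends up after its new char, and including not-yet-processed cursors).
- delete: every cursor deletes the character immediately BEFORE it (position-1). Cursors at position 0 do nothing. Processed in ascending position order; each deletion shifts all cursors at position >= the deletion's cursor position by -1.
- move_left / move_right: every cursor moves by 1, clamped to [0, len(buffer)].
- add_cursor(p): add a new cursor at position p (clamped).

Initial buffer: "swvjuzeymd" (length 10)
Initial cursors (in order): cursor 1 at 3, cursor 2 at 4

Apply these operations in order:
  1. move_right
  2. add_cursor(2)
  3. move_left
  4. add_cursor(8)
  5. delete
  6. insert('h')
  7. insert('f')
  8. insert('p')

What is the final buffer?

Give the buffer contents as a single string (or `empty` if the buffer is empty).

After op 1 (move_right): buffer="swvjuzeymd" (len 10), cursors c1@4 c2@5, authorship ..........
After op 2 (add_cursor(2)): buffer="swvjuzeymd" (len 10), cursors c3@2 c1@4 c2@5, authorship ..........
After op 3 (move_left): buffer="swvjuzeymd" (len 10), cursors c3@1 c1@3 c2@4, authorship ..........
After op 4 (add_cursor(8)): buffer="swvjuzeymd" (len 10), cursors c3@1 c1@3 c2@4 c4@8, authorship ..........
After op 5 (delete): buffer="wuzemd" (len 6), cursors c3@0 c1@1 c2@1 c4@4, authorship ......
After op 6 (insert('h')): buffer="hwhhuzehmd" (len 10), cursors c3@1 c1@4 c2@4 c4@8, authorship 3.12...4..
After op 7 (insert('f')): buffer="hfwhhffuzehfmd" (len 14), cursors c3@2 c1@7 c2@7 c4@12, authorship 33.1212...44..
After op 8 (insert('p')): buffer="hfpwhhffppuzehfpmd" (len 18), cursors c3@3 c1@10 c2@10 c4@16, authorship 333.121212...444..

Answer: hfpwhhffppuzehfpmd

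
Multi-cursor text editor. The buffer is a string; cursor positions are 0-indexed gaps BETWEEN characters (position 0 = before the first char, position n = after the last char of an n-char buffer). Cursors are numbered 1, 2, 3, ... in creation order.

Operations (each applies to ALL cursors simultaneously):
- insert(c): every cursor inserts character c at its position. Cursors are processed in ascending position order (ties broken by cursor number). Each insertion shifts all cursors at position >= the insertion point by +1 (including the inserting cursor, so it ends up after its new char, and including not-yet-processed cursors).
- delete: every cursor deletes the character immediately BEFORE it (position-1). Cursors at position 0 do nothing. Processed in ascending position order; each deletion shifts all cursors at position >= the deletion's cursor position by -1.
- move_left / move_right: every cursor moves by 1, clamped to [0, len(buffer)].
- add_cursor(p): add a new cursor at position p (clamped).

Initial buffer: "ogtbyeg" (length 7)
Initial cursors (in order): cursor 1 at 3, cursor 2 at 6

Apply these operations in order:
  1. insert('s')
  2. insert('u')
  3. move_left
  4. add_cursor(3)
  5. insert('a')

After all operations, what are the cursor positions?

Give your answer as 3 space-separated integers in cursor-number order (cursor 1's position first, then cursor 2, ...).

After op 1 (insert('s')): buffer="ogtsbyesg" (len 9), cursors c1@4 c2@8, authorship ...1...2.
After op 2 (insert('u')): buffer="ogtsubyesug" (len 11), cursors c1@5 c2@10, authorship ...11...22.
After op 3 (move_left): buffer="ogtsubyesug" (len 11), cursors c1@4 c2@9, authorship ...11...22.
After op 4 (add_cursor(3)): buffer="ogtsubyesug" (len 11), cursors c3@3 c1@4 c2@9, authorship ...11...22.
After op 5 (insert('a')): buffer="ogtasaubyesaug" (len 14), cursors c3@4 c1@6 c2@12, authorship ...3111...222.

Answer: 6 12 4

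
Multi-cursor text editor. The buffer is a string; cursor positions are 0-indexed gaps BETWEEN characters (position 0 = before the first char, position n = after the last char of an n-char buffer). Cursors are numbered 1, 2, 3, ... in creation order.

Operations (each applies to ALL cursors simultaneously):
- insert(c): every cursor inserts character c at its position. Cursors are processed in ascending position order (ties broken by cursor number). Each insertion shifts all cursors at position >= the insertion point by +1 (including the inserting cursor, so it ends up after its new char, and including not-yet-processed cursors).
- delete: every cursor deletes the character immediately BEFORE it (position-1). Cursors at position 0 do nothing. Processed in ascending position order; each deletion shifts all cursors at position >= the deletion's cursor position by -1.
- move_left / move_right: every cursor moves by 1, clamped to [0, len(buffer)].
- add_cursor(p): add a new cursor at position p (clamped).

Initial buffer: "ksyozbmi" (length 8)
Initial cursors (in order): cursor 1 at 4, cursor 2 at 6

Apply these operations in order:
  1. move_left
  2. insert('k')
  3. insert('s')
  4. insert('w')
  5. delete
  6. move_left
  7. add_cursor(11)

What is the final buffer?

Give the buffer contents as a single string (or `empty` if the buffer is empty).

After op 1 (move_left): buffer="ksyozbmi" (len 8), cursors c1@3 c2@5, authorship ........
After op 2 (insert('k')): buffer="ksykozkbmi" (len 10), cursors c1@4 c2@7, authorship ...1..2...
After op 3 (insert('s')): buffer="ksyksozksbmi" (len 12), cursors c1@5 c2@9, authorship ...11..22...
After op 4 (insert('w')): buffer="ksykswozkswbmi" (len 14), cursors c1@6 c2@11, authorship ...111..222...
After op 5 (delete): buffer="ksyksozksbmi" (len 12), cursors c1@5 c2@9, authorship ...11..22...
After op 6 (move_left): buffer="ksyksozksbmi" (len 12), cursors c1@4 c2@8, authorship ...11..22...
After op 7 (add_cursor(11)): buffer="ksyksozksbmi" (len 12), cursors c1@4 c2@8 c3@11, authorship ...11..22...

Answer: ksyksozksbmi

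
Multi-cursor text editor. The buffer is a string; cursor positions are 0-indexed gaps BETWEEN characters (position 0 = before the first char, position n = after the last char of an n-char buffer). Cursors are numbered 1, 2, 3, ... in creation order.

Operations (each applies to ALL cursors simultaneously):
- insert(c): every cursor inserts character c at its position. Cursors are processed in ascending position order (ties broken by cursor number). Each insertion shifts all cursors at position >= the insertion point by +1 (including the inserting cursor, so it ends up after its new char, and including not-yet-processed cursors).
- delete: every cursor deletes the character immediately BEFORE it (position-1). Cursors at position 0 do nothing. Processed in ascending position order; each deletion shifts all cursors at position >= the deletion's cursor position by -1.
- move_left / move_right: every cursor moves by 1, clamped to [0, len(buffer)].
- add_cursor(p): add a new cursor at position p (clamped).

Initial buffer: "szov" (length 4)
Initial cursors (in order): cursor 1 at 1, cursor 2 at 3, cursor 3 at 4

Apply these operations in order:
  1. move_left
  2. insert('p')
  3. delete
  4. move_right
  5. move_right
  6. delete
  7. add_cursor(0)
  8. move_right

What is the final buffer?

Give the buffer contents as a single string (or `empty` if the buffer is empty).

Answer: s

Derivation:
After op 1 (move_left): buffer="szov" (len 4), cursors c1@0 c2@2 c3@3, authorship ....
After op 2 (insert('p')): buffer="pszpopv" (len 7), cursors c1@1 c2@4 c3@6, authorship 1..2.3.
After op 3 (delete): buffer="szov" (len 4), cursors c1@0 c2@2 c3@3, authorship ....
After op 4 (move_right): buffer="szov" (len 4), cursors c1@1 c2@3 c3@4, authorship ....
After op 5 (move_right): buffer="szov" (len 4), cursors c1@2 c2@4 c3@4, authorship ....
After op 6 (delete): buffer="s" (len 1), cursors c1@1 c2@1 c3@1, authorship .
After op 7 (add_cursor(0)): buffer="s" (len 1), cursors c4@0 c1@1 c2@1 c3@1, authorship .
After op 8 (move_right): buffer="s" (len 1), cursors c1@1 c2@1 c3@1 c4@1, authorship .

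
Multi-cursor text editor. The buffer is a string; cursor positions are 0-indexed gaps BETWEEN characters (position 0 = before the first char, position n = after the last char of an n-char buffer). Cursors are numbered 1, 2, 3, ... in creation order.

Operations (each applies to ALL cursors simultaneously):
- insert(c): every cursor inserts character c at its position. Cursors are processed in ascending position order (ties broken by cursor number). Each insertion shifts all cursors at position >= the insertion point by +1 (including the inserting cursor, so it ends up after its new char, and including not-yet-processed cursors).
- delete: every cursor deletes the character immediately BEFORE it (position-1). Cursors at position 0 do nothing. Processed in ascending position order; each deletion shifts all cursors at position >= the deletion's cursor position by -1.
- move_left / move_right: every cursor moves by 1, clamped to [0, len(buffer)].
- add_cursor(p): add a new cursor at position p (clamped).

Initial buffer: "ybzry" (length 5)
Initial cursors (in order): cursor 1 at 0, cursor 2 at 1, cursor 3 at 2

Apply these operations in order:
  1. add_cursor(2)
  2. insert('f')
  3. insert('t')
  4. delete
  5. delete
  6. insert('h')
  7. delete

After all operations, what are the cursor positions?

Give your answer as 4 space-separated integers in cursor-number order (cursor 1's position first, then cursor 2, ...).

Answer: 0 1 2 2

Derivation:
After op 1 (add_cursor(2)): buffer="ybzry" (len 5), cursors c1@0 c2@1 c3@2 c4@2, authorship .....
After op 2 (insert('f')): buffer="fyfbffzry" (len 9), cursors c1@1 c2@3 c3@6 c4@6, authorship 1.2.34...
After op 3 (insert('t')): buffer="ftyftbffttzry" (len 13), cursors c1@2 c2@5 c3@10 c4@10, authorship 11.22.3434...
After op 4 (delete): buffer="fyfbffzry" (len 9), cursors c1@1 c2@3 c3@6 c4@6, authorship 1.2.34...
After op 5 (delete): buffer="ybzry" (len 5), cursors c1@0 c2@1 c3@2 c4@2, authorship .....
After op 6 (insert('h')): buffer="hyhbhhzry" (len 9), cursors c1@1 c2@3 c3@6 c4@6, authorship 1.2.34...
After op 7 (delete): buffer="ybzry" (len 5), cursors c1@0 c2@1 c3@2 c4@2, authorship .....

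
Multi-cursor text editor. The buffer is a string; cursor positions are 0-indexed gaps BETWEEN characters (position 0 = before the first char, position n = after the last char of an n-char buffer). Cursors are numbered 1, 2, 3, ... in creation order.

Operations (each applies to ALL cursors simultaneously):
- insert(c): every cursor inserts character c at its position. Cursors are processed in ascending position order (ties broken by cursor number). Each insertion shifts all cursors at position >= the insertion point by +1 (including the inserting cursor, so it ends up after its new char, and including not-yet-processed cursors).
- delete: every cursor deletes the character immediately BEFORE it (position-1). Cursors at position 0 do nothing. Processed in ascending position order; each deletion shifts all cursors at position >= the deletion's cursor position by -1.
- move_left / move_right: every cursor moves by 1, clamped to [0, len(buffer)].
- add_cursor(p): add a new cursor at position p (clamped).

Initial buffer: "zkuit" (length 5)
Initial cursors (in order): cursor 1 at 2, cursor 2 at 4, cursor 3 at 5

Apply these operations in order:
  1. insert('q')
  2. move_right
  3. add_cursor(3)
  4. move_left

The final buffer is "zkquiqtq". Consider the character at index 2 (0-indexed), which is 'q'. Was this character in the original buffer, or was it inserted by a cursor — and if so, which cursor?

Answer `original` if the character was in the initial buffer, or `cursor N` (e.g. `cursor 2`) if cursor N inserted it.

After op 1 (insert('q')): buffer="zkquiqtq" (len 8), cursors c1@3 c2@6 c3@8, authorship ..1..2.3
After op 2 (move_right): buffer="zkquiqtq" (len 8), cursors c1@4 c2@7 c3@8, authorship ..1..2.3
After op 3 (add_cursor(3)): buffer="zkquiqtq" (len 8), cursors c4@3 c1@4 c2@7 c3@8, authorship ..1..2.3
After op 4 (move_left): buffer="zkquiqtq" (len 8), cursors c4@2 c1@3 c2@6 c3@7, authorship ..1..2.3
Authorship (.=original, N=cursor N): . . 1 . . 2 . 3
Index 2: author = 1

Answer: cursor 1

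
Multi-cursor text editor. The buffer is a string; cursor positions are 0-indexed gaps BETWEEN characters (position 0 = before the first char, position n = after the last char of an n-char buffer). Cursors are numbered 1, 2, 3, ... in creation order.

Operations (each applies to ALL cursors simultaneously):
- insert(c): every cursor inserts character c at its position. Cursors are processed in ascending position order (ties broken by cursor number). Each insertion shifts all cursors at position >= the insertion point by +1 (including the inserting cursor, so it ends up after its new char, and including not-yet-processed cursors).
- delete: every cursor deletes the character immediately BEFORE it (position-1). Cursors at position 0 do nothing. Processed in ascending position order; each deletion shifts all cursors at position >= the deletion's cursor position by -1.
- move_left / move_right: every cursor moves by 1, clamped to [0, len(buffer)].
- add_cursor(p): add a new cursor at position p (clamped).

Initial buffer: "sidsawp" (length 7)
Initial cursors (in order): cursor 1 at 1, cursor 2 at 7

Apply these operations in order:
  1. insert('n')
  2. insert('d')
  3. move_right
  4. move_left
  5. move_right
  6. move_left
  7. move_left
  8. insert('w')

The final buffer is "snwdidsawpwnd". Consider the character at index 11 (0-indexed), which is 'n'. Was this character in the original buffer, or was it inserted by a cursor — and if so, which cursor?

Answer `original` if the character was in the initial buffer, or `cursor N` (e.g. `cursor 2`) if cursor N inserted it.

After op 1 (insert('n')): buffer="snidsawpn" (len 9), cursors c1@2 c2@9, authorship .1......2
After op 2 (insert('d')): buffer="sndidsawpnd" (len 11), cursors c1@3 c2@11, authorship .11......22
After op 3 (move_right): buffer="sndidsawpnd" (len 11), cursors c1@4 c2@11, authorship .11......22
After op 4 (move_left): buffer="sndidsawpnd" (len 11), cursors c1@3 c2@10, authorship .11......22
After op 5 (move_right): buffer="sndidsawpnd" (len 11), cursors c1@4 c2@11, authorship .11......22
After op 6 (move_left): buffer="sndidsawpnd" (len 11), cursors c1@3 c2@10, authorship .11......22
After op 7 (move_left): buffer="sndidsawpnd" (len 11), cursors c1@2 c2@9, authorship .11......22
After op 8 (insert('w')): buffer="snwdidsawpwnd" (len 13), cursors c1@3 c2@11, authorship .111......222
Authorship (.=original, N=cursor N): . 1 1 1 . . . . . . 2 2 2
Index 11: author = 2

Answer: cursor 2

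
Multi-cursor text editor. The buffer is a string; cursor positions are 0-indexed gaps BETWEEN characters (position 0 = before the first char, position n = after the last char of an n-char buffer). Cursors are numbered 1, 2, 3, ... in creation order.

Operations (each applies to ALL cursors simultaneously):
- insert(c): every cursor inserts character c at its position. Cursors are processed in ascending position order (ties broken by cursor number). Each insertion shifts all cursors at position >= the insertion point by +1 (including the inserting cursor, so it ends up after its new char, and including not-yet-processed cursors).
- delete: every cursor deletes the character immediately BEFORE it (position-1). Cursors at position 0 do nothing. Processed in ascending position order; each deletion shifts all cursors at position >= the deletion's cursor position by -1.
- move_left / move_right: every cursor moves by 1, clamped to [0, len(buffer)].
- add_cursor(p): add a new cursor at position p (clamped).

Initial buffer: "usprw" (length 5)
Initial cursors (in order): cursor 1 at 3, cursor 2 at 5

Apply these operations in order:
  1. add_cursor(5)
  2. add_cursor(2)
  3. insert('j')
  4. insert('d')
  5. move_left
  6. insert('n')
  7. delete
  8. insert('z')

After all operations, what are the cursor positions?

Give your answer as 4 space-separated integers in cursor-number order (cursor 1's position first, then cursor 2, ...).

After op 1 (add_cursor(5)): buffer="usprw" (len 5), cursors c1@3 c2@5 c3@5, authorship .....
After op 2 (add_cursor(2)): buffer="usprw" (len 5), cursors c4@2 c1@3 c2@5 c3@5, authorship .....
After op 3 (insert('j')): buffer="usjpjrwjj" (len 9), cursors c4@3 c1@5 c2@9 c3@9, authorship ..4.1..23
After op 4 (insert('d')): buffer="usjdpjdrwjjdd" (len 13), cursors c4@4 c1@7 c2@13 c3@13, authorship ..44.11..2323
After op 5 (move_left): buffer="usjdpjdrwjjdd" (len 13), cursors c4@3 c1@6 c2@12 c3@12, authorship ..44.11..2323
After op 6 (insert('n')): buffer="usjndpjndrwjjdnnd" (len 17), cursors c4@4 c1@8 c2@16 c3@16, authorship ..444.111..232233
After op 7 (delete): buffer="usjdpjdrwjjdd" (len 13), cursors c4@3 c1@6 c2@12 c3@12, authorship ..44.11..2323
After op 8 (insert('z')): buffer="usjzdpjzdrwjjdzzd" (len 17), cursors c4@4 c1@8 c2@16 c3@16, authorship ..444.111..232233

Answer: 8 16 16 4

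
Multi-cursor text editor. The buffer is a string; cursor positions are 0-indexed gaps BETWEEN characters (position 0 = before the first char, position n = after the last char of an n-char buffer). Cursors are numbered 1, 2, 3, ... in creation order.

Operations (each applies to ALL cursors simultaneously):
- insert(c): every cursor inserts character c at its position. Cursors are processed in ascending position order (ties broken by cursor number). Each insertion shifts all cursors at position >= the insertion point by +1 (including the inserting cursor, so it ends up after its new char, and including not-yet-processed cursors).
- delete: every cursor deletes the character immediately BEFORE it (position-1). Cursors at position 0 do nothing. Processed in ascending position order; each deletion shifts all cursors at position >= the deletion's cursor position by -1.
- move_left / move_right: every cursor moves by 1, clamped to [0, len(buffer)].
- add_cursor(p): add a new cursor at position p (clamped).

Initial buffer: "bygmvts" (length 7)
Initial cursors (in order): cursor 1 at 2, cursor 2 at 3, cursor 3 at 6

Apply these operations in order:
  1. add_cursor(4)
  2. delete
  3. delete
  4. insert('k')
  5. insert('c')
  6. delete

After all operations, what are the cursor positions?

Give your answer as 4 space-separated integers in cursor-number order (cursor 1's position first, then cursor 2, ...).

Answer: 4 4 4 4

Derivation:
After op 1 (add_cursor(4)): buffer="bygmvts" (len 7), cursors c1@2 c2@3 c4@4 c3@6, authorship .......
After op 2 (delete): buffer="bvs" (len 3), cursors c1@1 c2@1 c4@1 c3@2, authorship ...
After op 3 (delete): buffer="s" (len 1), cursors c1@0 c2@0 c3@0 c4@0, authorship .
After op 4 (insert('k')): buffer="kkkks" (len 5), cursors c1@4 c2@4 c3@4 c4@4, authorship 1234.
After op 5 (insert('c')): buffer="kkkkccccs" (len 9), cursors c1@8 c2@8 c3@8 c4@8, authorship 12341234.
After op 6 (delete): buffer="kkkks" (len 5), cursors c1@4 c2@4 c3@4 c4@4, authorship 1234.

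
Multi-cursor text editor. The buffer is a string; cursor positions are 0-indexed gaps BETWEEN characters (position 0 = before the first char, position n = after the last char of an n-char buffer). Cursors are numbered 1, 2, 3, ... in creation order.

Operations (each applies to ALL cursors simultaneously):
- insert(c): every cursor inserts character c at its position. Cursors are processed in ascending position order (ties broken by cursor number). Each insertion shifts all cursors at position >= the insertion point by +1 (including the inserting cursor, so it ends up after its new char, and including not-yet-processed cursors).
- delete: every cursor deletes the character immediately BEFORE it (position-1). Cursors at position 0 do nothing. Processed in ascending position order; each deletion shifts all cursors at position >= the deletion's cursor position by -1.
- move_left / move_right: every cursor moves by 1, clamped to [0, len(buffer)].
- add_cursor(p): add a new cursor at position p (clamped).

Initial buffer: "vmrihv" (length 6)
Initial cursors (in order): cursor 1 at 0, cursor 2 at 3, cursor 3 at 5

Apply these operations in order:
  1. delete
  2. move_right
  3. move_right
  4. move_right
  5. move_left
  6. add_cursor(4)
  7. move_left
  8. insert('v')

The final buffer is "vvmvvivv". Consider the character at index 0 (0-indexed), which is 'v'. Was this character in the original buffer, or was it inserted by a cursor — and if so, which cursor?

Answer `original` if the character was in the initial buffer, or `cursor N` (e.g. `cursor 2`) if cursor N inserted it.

Answer: original

Derivation:
After op 1 (delete): buffer="vmiv" (len 4), cursors c1@0 c2@2 c3@3, authorship ....
After op 2 (move_right): buffer="vmiv" (len 4), cursors c1@1 c2@3 c3@4, authorship ....
After op 3 (move_right): buffer="vmiv" (len 4), cursors c1@2 c2@4 c3@4, authorship ....
After op 4 (move_right): buffer="vmiv" (len 4), cursors c1@3 c2@4 c3@4, authorship ....
After op 5 (move_left): buffer="vmiv" (len 4), cursors c1@2 c2@3 c3@3, authorship ....
After op 6 (add_cursor(4)): buffer="vmiv" (len 4), cursors c1@2 c2@3 c3@3 c4@4, authorship ....
After op 7 (move_left): buffer="vmiv" (len 4), cursors c1@1 c2@2 c3@2 c4@3, authorship ....
After op 8 (insert('v')): buffer="vvmvvivv" (len 8), cursors c1@2 c2@5 c3@5 c4@7, authorship .1.23.4.
Authorship (.=original, N=cursor N): . 1 . 2 3 . 4 .
Index 0: author = original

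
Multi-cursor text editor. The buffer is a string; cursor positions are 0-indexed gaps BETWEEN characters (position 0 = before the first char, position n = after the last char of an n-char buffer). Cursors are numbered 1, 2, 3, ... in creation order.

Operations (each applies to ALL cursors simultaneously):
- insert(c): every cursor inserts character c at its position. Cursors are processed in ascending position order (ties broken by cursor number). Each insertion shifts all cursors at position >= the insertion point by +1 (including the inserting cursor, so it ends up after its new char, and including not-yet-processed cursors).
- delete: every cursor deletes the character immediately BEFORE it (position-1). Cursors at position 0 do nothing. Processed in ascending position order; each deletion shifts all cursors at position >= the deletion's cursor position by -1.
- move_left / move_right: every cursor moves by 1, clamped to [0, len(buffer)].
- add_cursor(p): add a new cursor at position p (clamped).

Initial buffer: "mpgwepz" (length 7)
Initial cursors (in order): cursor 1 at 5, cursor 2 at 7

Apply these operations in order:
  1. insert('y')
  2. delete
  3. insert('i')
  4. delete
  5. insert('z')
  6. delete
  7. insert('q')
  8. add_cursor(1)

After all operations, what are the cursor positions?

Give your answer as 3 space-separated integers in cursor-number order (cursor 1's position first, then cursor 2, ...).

After op 1 (insert('y')): buffer="mpgweypzy" (len 9), cursors c1@6 c2@9, authorship .....1..2
After op 2 (delete): buffer="mpgwepz" (len 7), cursors c1@5 c2@7, authorship .......
After op 3 (insert('i')): buffer="mpgweipzi" (len 9), cursors c1@6 c2@9, authorship .....1..2
After op 4 (delete): buffer="mpgwepz" (len 7), cursors c1@5 c2@7, authorship .......
After op 5 (insert('z')): buffer="mpgwezpzz" (len 9), cursors c1@6 c2@9, authorship .....1..2
After op 6 (delete): buffer="mpgwepz" (len 7), cursors c1@5 c2@7, authorship .......
After op 7 (insert('q')): buffer="mpgweqpzq" (len 9), cursors c1@6 c2@9, authorship .....1..2
After op 8 (add_cursor(1)): buffer="mpgweqpzq" (len 9), cursors c3@1 c1@6 c2@9, authorship .....1..2

Answer: 6 9 1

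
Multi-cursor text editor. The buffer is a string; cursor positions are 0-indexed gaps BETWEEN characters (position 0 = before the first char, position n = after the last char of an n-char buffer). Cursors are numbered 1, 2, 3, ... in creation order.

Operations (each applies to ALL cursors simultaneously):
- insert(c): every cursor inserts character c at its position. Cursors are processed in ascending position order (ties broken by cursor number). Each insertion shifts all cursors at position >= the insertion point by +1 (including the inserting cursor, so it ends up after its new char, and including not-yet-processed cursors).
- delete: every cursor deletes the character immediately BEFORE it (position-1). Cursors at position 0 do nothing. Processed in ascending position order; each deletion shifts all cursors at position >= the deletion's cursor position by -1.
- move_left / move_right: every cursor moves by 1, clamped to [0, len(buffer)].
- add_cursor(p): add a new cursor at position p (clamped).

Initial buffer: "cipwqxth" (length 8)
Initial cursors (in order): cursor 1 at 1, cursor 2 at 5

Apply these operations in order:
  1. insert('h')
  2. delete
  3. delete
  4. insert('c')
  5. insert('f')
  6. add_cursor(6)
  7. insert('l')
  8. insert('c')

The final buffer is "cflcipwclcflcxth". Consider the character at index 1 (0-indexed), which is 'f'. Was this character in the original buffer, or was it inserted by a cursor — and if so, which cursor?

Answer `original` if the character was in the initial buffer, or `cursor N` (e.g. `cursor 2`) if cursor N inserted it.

After op 1 (insert('h')): buffer="chipwqhxth" (len 10), cursors c1@2 c2@7, authorship .1....2...
After op 2 (delete): buffer="cipwqxth" (len 8), cursors c1@1 c2@5, authorship ........
After op 3 (delete): buffer="ipwxth" (len 6), cursors c1@0 c2@3, authorship ......
After op 4 (insert('c')): buffer="cipwcxth" (len 8), cursors c1@1 c2@5, authorship 1...2...
After op 5 (insert('f')): buffer="cfipwcfxth" (len 10), cursors c1@2 c2@7, authorship 11...22...
After op 6 (add_cursor(6)): buffer="cfipwcfxth" (len 10), cursors c1@2 c3@6 c2@7, authorship 11...22...
After op 7 (insert('l')): buffer="cflipwclflxth" (len 13), cursors c1@3 c3@8 c2@10, authorship 111...2322...
After op 8 (insert('c')): buffer="cflcipwclcflcxth" (len 16), cursors c1@4 c3@10 c2@13, authorship 1111...233222...
Authorship (.=original, N=cursor N): 1 1 1 1 . . . 2 3 3 2 2 2 . . .
Index 1: author = 1

Answer: cursor 1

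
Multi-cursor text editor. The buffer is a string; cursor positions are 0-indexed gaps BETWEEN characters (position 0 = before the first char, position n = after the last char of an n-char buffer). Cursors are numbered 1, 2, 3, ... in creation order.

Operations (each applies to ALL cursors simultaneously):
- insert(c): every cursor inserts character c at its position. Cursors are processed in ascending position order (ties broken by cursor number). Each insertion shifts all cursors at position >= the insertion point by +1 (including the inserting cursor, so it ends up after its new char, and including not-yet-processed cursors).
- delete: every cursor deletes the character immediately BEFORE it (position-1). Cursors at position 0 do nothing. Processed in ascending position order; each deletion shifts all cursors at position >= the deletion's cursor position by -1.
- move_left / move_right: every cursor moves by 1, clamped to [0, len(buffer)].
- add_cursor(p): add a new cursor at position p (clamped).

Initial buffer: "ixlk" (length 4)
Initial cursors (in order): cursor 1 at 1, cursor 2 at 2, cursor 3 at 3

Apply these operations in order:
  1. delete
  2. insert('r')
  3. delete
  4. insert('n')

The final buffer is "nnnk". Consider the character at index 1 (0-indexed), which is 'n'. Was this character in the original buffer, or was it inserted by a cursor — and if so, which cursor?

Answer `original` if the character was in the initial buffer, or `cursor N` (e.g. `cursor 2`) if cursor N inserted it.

After op 1 (delete): buffer="k" (len 1), cursors c1@0 c2@0 c3@0, authorship .
After op 2 (insert('r')): buffer="rrrk" (len 4), cursors c1@3 c2@3 c3@3, authorship 123.
After op 3 (delete): buffer="k" (len 1), cursors c1@0 c2@0 c3@0, authorship .
After op 4 (insert('n')): buffer="nnnk" (len 4), cursors c1@3 c2@3 c3@3, authorship 123.
Authorship (.=original, N=cursor N): 1 2 3 .
Index 1: author = 2

Answer: cursor 2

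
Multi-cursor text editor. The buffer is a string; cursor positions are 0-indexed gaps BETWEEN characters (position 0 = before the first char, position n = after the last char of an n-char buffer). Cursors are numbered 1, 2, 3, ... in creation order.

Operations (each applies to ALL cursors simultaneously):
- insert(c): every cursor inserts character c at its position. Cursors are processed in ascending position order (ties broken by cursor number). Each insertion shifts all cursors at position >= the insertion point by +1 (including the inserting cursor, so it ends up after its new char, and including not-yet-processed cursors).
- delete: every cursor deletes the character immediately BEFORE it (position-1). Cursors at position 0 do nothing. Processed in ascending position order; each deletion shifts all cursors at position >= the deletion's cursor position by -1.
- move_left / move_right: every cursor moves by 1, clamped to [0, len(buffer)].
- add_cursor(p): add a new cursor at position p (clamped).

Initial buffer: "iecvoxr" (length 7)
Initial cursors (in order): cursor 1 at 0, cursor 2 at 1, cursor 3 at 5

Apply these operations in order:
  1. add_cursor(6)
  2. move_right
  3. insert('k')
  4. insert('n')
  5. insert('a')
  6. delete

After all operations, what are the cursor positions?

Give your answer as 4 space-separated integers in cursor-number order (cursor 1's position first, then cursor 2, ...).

Answer: 3 6 12 15

Derivation:
After op 1 (add_cursor(6)): buffer="iecvoxr" (len 7), cursors c1@0 c2@1 c3@5 c4@6, authorship .......
After op 2 (move_right): buffer="iecvoxr" (len 7), cursors c1@1 c2@2 c3@6 c4@7, authorship .......
After op 3 (insert('k')): buffer="ikekcvoxkrk" (len 11), cursors c1@2 c2@4 c3@9 c4@11, authorship .1.2....3.4
After op 4 (insert('n')): buffer="iknekncvoxknrkn" (len 15), cursors c1@3 c2@6 c3@12 c4@15, authorship .11.22....33.44
After op 5 (insert('a')): buffer="iknaeknacvoxknarkna" (len 19), cursors c1@4 c2@8 c3@15 c4@19, authorship .111.222....333.444
After op 6 (delete): buffer="iknekncvoxknrkn" (len 15), cursors c1@3 c2@6 c3@12 c4@15, authorship .11.22....33.44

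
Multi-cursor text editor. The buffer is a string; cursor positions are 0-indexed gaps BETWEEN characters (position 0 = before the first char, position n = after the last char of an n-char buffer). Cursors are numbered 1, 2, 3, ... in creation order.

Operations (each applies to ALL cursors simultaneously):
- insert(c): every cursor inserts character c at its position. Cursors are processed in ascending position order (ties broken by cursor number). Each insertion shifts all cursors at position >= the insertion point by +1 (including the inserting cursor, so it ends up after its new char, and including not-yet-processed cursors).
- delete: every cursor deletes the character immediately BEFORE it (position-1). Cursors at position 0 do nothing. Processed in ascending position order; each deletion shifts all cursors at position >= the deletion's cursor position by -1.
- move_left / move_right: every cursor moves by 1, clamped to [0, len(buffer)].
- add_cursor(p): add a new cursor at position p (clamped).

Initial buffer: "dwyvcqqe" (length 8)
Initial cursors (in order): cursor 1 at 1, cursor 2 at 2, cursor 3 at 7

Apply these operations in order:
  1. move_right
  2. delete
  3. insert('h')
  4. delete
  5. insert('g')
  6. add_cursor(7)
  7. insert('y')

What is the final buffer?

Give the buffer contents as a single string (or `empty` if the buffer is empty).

Answer: dggyyvcqqygy

Derivation:
After op 1 (move_right): buffer="dwyvcqqe" (len 8), cursors c1@2 c2@3 c3@8, authorship ........
After op 2 (delete): buffer="dvcqq" (len 5), cursors c1@1 c2@1 c3@5, authorship .....
After op 3 (insert('h')): buffer="dhhvcqqh" (len 8), cursors c1@3 c2@3 c3@8, authorship .12....3
After op 4 (delete): buffer="dvcqq" (len 5), cursors c1@1 c2@1 c3@5, authorship .....
After op 5 (insert('g')): buffer="dggvcqqg" (len 8), cursors c1@3 c2@3 c3@8, authorship .12....3
After op 6 (add_cursor(7)): buffer="dggvcqqg" (len 8), cursors c1@3 c2@3 c4@7 c3@8, authorship .12....3
After op 7 (insert('y')): buffer="dggyyvcqqygy" (len 12), cursors c1@5 c2@5 c4@10 c3@12, authorship .1212....433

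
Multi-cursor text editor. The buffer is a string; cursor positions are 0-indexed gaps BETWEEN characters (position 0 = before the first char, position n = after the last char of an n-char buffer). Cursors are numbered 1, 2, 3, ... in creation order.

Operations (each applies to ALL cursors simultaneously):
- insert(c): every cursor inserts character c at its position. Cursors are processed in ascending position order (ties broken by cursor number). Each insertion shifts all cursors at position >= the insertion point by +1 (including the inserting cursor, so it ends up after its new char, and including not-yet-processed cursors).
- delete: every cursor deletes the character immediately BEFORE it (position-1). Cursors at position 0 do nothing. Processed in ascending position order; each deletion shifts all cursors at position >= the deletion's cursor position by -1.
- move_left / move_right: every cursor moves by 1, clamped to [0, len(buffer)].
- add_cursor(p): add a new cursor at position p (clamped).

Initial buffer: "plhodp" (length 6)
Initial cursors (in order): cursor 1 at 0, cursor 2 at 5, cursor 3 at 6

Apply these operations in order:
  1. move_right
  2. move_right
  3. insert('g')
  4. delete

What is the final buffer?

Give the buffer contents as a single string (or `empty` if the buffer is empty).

Answer: plhodp

Derivation:
After op 1 (move_right): buffer="plhodp" (len 6), cursors c1@1 c2@6 c3@6, authorship ......
After op 2 (move_right): buffer="plhodp" (len 6), cursors c1@2 c2@6 c3@6, authorship ......
After op 3 (insert('g')): buffer="plghodpgg" (len 9), cursors c1@3 c2@9 c3@9, authorship ..1....23
After op 4 (delete): buffer="plhodp" (len 6), cursors c1@2 c2@6 c3@6, authorship ......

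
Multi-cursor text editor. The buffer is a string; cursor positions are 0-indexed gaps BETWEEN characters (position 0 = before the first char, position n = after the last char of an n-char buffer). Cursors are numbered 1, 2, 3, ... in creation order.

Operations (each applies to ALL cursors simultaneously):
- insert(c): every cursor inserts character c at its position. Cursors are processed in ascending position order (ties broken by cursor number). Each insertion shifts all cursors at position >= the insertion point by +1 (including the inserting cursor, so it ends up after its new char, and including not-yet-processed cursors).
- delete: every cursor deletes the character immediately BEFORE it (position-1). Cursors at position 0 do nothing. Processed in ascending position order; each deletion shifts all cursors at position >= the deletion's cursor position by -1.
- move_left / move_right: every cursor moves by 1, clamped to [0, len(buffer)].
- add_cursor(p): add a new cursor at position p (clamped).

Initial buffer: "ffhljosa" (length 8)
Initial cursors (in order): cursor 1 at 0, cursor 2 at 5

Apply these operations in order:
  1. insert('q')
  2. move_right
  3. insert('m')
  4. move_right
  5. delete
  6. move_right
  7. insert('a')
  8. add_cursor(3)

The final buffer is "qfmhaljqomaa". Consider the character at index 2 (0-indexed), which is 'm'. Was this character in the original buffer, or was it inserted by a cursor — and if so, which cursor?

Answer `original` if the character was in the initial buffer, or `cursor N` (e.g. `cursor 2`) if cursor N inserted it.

Answer: cursor 1

Derivation:
After op 1 (insert('q')): buffer="qffhljqosa" (len 10), cursors c1@1 c2@7, authorship 1.....2...
After op 2 (move_right): buffer="qffhljqosa" (len 10), cursors c1@2 c2@8, authorship 1.....2...
After op 3 (insert('m')): buffer="qfmfhljqomsa" (len 12), cursors c1@3 c2@10, authorship 1.1....2.2..
After op 4 (move_right): buffer="qfmfhljqomsa" (len 12), cursors c1@4 c2@11, authorship 1.1....2.2..
After op 5 (delete): buffer="qfmhljqoma" (len 10), cursors c1@3 c2@9, authorship 1.1...2.2.
After op 6 (move_right): buffer="qfmhljqoma" (len 10), cursors c1@4 c2@10, authorship 1.1...2.2.
After op 7 (insert('a')): buffer="qfmhaljqomaa" (len 12), cursors c1@5 c2@12, authorship 1.1.1..2.2.2
After op 8 (add_cursor(3)): buffer="qfmhaljqomaa" (len 12), cursors c3@3 c1@5 c2@12, authorship 1.1.1..2.2.2
Authorship (.=original, N=cursor N): 1 . 1 . 1 . . 2 . 2 . 2
Index 2: author = 1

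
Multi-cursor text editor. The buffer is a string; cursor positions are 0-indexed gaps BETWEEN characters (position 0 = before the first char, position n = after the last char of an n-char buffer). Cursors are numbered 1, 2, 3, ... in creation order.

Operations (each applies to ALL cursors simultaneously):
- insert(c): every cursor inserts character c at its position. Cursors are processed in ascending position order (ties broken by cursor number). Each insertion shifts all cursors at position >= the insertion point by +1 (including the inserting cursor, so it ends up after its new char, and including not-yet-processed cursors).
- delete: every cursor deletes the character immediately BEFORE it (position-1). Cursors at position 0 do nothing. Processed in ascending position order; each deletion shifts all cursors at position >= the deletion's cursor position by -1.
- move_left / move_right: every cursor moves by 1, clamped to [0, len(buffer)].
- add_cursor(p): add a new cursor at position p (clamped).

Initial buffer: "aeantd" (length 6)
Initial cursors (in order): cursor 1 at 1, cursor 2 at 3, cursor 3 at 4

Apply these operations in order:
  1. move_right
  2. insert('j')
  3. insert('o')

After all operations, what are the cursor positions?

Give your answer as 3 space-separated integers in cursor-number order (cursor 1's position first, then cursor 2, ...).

Answer: 4 8 11

Derivation:
After op 1 (move_right): buffer="aeantd" (len 6), cursors c1@2 c2@4 c3@5, authorship ......
After op 2 (insert('j')): buffer="aejanjtjd" (len 9), cursors c1@3 c2@6 c3@8, authorship ..1..2.3.
After op 3 (insert('o')): buffer="aejoanjotjod" (len 12), cursors c1@4 c2@8 c3@11, authorship ..11..22.33.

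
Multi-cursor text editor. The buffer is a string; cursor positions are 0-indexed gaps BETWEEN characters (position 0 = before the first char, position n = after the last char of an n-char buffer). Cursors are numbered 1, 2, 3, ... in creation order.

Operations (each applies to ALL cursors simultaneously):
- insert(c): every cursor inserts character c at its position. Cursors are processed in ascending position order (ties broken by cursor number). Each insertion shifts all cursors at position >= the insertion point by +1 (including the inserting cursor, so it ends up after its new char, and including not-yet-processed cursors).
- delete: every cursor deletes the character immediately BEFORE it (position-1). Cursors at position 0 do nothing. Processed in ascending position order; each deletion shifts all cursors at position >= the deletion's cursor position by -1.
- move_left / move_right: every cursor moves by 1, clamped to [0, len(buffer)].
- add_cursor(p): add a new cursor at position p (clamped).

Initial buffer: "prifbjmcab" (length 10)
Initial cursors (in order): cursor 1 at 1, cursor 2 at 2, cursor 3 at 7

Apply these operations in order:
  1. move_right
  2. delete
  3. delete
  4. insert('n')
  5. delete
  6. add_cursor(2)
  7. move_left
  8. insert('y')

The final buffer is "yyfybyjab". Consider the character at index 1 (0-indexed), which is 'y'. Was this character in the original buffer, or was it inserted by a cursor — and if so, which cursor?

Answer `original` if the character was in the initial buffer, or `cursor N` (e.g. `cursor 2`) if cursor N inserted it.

Answer: cursor 2

Derivation:
After op 1 (move_right): buffer="prifbjmcab" (len 10), cursors c1@2 c2@3 c3@8, authorship ..........
After op 2 (delete): buffer="pfbjmab" (len 7), cursors c1@1 c2@1 c3@5, authorship .......
After op 3 (delete): buffer="fbjab" (len 5), cursors c1@0 c2@0 c3@3, authorship .....
After op 4 (insert('n')): buffer="nnfbjnab" (len 8), cursors c1@2 c2@2 c3@6, authorship 12...3..
After op 5 (delete): buffer="fbjab" (len 5), cursors c1@0 c2@0 c3@3, authorship .....
After op 6 (add_cursor(2)): buffer="fbjab" (len 5), cursors c1@0 c2@0 c4@2 c3@3, authorship .....
After op 7 (move_left): buffer="fbjab" (len 5), cursors c1@0 c2@0 c4@1 c3@2, authorship .....
After op 8 (insert('y')): buffer="yyfybyjab" (len 9), cursors c1@2 c2@2 c4@4 c3@6, authorship 12.4.3...
Authorship (.=original, N=cursor N): 1 2 . 4 . 3 . . .
Index 1: author = 2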